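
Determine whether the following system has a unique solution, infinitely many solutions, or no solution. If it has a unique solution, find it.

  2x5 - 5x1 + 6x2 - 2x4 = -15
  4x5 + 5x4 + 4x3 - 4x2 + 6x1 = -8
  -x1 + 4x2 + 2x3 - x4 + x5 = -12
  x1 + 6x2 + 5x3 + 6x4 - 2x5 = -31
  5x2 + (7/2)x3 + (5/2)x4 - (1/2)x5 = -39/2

no solution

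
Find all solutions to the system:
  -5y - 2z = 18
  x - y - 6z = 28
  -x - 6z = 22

Row-reduce the augmented matrix:
Swap R1 and R2.
R3 ← R3 + 1·R1.
R2 ← R2 / (-5).
R1 ← R1 + 1·R2.
R3 ← R3 + 1·R2.
R3 ← R3 / (-58/5).
R1 ← R1 + 28/5·R3.
R2 ← R2 − 2/5·R3.
Reading off the reduced rows gives x = 2, y = -2, z = -4.

x = 2, y = -2, z = -4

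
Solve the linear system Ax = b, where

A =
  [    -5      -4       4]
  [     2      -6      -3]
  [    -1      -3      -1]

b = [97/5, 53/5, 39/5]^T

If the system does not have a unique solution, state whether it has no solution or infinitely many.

x_1 = -1, x_2 = -13/5, x_3 = 1

Row-reduce the augmented matrix:
R1 ← R1 / (-5).
R2 ← R2 − 2·R1.
R3 ← R3 + 1·R1.
R2 ← R2 / (-38/5).
R1 ← R1 − 4/5·R2.
R3 ← R3 + 11/5·R2.
R3 ← R3 / (-53/38).
R1 ← R1 + 18/19·R3.
R2 ← R2 − 7/38·R3.
Reading off the reduced rows gives x_1 = -1, x_2 = -13/5, x_3 = 1.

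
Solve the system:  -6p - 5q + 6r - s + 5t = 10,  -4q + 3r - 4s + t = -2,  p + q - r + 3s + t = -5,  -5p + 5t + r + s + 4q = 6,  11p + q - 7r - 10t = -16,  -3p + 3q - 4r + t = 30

p = -5, q = -3, r = -6, s = -1, t = 0

Row-reduce the augmented matrix:
R1 ← R1 / (-6).
R3 ← R3 − 1·R1.
R4 ← R4 + 5·R1.
R5 ← R5 − 11·R1.
R6 ← R6 + 3·R1.
R2 ← R2 / (-4).
R1 ← R1 − 5/6·R2.
R3 ← R3 − 1/6·R2.
R4 ← R4 − 49/6·R2.
R5 ← R5 + 49/6·R2.
R6 ← R6 − 11/2·R2.
R3 ← R3 / (1/8).
R1 ← R1 + 3/8·R3.
R2 ← R2 + 3/4·R3.
R4 ← R4 − 17/8·R3.
R5 ← R5 + 17/8·R3.
R6 ← R6 + 23/8·R3.
R4 ← R4 / (-155/3).
R1 ← R1 − 22/3·R4.
R2 ← R2 − 17·R4.
R3 ← R3 − 64/3·R4.
R5 ← R5 − 155/3·R4.
R6 ← R6 − 169/3·R4.
Swap R5 and R6.
R5 ← R5 / (1764/155).
R1 ← R1 − 137/155·R5.
R2 ← R2 − 226/155·R5.
R3 ← R3 − 469/155·R5.
R4 ← R4 − 87/155·R5.
R6 reduces to 0 = 0, so the extra equation is consistent.
Reading off the reduced rows gives p = -5, q = -3, r = -6, s = -1, t = 0.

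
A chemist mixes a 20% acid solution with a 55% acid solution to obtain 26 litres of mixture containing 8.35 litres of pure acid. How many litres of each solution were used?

litres of solution A: 17, litres of solution B: 9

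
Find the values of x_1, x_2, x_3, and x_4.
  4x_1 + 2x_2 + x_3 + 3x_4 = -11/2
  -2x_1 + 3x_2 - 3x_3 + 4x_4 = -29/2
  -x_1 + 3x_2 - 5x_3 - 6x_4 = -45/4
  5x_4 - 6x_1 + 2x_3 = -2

x_1 = 1/4, x_2 = -3, x_3 = 1, x_4 = -1/2

Row-reduce the augmented matrix:
R1 ← R1 / (4).
R2 ← R2 + 2·R1.
R3 ← R3 + 1·R1.
R4 ← R4 + 6·R1.
R2 ← R2 / (4).
R1 ← R1 − 1/2·R2.
R3 ← R3 − 7/2·R2.
R4 ← R4 − 3·R2.
R3 ← R3 / (-41/16).
R1 ← R1 − 9/16·R3.
R2 ← R2 + 5/8·R3.
R4 ← R4 − 43/8·R3.
R4 ← R4 / (-645/41).
R1 ← R1 + 88/41·R4.
R2 ← R2 − 157/41·R4.
R3 ← R3 − 161/41·R4.
Reading off the reduced rows gives x_1 = 1/4, x_2 = -3, x_3 = 1, x_4 = -1/2.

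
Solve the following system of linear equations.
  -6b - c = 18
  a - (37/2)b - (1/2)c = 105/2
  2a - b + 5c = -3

infinitely many solutions

Row-reduce:
Swap R1 and R2.
R3 ← R3 − 2·R1.
R2 ← R2 / (-6).
R1 ← R1 + 37/2·R2.
R3 ← R3 − 36·R2.
Rank is 2 with 3 unknowns, leaving c free.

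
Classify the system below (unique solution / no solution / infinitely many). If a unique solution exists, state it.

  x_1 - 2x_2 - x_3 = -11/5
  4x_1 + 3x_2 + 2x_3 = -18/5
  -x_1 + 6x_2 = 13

x_1 = -1, x_2 = 2, x_3 = -14/5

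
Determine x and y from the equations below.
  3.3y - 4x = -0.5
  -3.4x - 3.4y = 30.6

x = -4, y = -5

Row-reduce the augmented matrix:
R1 ← R1 / (-4).
R2 ← R2 + 17/5·R1.
R2 ← R2 / (-1241/200).
R1 ← R1 + 33/40·R2.
Reading off the reduced rows gives x = -4, y = -5.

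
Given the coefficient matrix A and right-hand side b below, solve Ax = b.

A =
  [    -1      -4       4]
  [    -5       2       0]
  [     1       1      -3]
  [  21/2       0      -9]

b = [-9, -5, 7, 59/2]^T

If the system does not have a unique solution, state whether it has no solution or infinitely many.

no solution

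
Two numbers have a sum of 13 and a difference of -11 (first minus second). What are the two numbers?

Let x = first number, y = second number.
  x + y = 13
  x - y = -11
Row-reduce the augmented matrix:
R2 ← R2 − 1·R1.
R2 ← R2 / (-2).
R1 ← R1 − 1·R2.
Reading off the reduced rows gives x = 1, y = 12.

first number: 1, second number: 12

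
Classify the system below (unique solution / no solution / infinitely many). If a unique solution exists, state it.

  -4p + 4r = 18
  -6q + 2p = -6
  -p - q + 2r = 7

p = -3/2, q = 1/2, r = 3

Row-reduce the augmented matrix:
R1 ← R1 / (-4).
R2 ← R2 − 2·R1.
R3 ← R3 + 1·R1.
R2 ← R2 / (-6).
R3 ← R3 + 1·R2.
R3 ← R3 / (2/3).
R1 ← R1 + 1·R3.
R2 ← R2 + 1/3·R3.
Reading off the reduced rows gives p = -3/2, q = 1/2, r = 3.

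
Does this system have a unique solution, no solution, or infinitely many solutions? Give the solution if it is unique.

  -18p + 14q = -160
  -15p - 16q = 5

p = 5, q = -5

Row-reduce the augmented matrix:
R1 ← R1 / (-18).
R2 ← R2 + 15·R1.
R2 ← R2 / (-83/3).
R1 ← R1 + 7/9·R2.
Reading off the reduced rows gives p = 5, q = -5.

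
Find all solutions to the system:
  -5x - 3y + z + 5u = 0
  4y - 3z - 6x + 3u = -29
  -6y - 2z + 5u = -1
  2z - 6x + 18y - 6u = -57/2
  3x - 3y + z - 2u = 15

Row-reduce:
R1 ← R1 / (-5).
R2 ← R2 + 6·R1.
R4 ← R4 + 6·R1.
R5 ← R5 − 3·R1.
R2 ← R2 / (38/5).
R1 ← R1 − 3/5·R2.
R3 ← R3 + 6·R2.
R4 ← R4 − 108/5·R2.
R5 ← R5 + 24/5·R2.
R3 ← R3 / (-101/19).
R1 ← R1 − 5/38·R3.
R2 ← R2 + 21/38·R3.
R4 ← R4 − 242/19·R3.
R5 ← R5 + 20/19·R3.
R4 ← R4 / (286/101).
R1 ← R1 + 141/202·R4.
R2 ← R2 + 135/202·R4.
R3 ← R3 + 50/101·R4.
R5 ← R5 + 143/101·R4.
Row 5 reduces to 0 = -1/4, a contradiction. The system is inconsistent.

no solution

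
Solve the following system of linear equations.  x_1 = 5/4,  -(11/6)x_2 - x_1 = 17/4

x_1 = 5/4, x_2 = -3

From equation 2: x_1 = -17/4 − 11/6·x_2.
Substitute into equation 1 and solve: x_2 = -3.
Then x_1 = 5/4.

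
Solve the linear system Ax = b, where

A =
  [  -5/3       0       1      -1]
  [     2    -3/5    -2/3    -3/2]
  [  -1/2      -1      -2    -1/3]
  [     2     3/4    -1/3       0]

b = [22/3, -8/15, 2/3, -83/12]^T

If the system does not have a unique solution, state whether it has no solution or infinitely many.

x_1 = -2, x_2 = -3, x_3 = 2, x_4 = -2

Row-reduce the augmented matrix:
R1 ← R1 / (-5/3).
R2 ← R2 − 2·R1.
R3 ← R3 + 1/2·R1.
R4 ← R4 − 2·R1.
R2 ← R2 / (-3/5).
R3 ← R3 + 1·R2.
R4 ← R4 − 3/4·R2.
R3 ← R3 / (-287/90).
R1 ← R1 + 3/5·R3.
R2 ← R2 + 8/9·R3.
R4 ← R4 − 23/15·R3.
R4 ← R4 / (-5573/2296).
R1 ← R1 + 69/287·R4.
R2 ← R2 − 5605/1722·R4.
R3 ← R3 + 402/287·R4.
Reading off the reduced rows gives x_1 = -2, x_2 = -3, x_3 = 2, x_4 = -2.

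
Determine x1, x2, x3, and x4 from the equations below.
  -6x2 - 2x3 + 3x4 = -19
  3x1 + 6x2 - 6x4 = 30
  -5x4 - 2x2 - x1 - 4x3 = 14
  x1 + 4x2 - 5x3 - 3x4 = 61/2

x1 = 0, x2 = 3, x3 = -5/2, x4 = -2

Row-reduce the augmented matrix:
Swap R1 and R2.
R1 ← R1 / (3).
R3 ← R3 + 1·R1.
R4 ← R4 − 1·R1.
R2 ← R2 / (-6).
R1 ← R1 − 2·R2.
R4 ← R4 − 2·R2.
R3 ← R3 / (-4).
R1 ← R1 + 2/3·R3.
R2 ← R2 − 1/3·R3.
R4 ← R4 + 17/3·R3.
R4 ← R4 / (119/12).
R1 ← R1 − 1/6·R4.
R2 ← R2 + 13/12·R4.
R3 ← R3 − 7/4·R4.
Reading off the reduced rows gives x1 = 0, x2 = 3, x3 = -5/2, x4 = -2.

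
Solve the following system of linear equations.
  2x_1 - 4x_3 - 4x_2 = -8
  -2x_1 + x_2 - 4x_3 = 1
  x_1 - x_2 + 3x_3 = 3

x_1 = -6, x_2 = -3, x_3 = 2

Row-reduce the augmented matrix:
R1 ← R1 / (2).
R2 ← R2 + 2·R1.
R3 ← R3 − 1·R1.
R2 ← R2 / (-3).
R1 ← R1 + 2·R2.
R3 ← R3 − 1·R2.
R3 ← R3 / (7/3).
R1 ← R1 − 10/3·R3.
R2 ← R2 − 8/3·R3.
Reading off the reduced rows gives x_1 = -6, x_2 = -3, x_3 = 2.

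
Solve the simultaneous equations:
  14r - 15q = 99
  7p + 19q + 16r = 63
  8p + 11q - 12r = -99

Row-reduce the augmented matrix:
Swap R1 and R2.
R1 ← R1 / (7).
R3 ← R3 − 8·R1.
R2 ← R2 / (-15).
R1 ← R1 − 19/7·R2.
R3 ← R3 + 75/7·R2.
R3 ← R3 / (-282/7).
R1 ← R1 − 506/105·R3.
R2 ← R2 + 14/15·R3.
Reading off the reduced rows gives p = -2, q = -1, r = 6.

p = -2, q = -1, r = 6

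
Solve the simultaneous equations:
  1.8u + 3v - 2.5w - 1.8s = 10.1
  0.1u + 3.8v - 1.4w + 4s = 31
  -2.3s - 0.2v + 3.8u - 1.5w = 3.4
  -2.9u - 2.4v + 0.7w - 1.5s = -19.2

u = 2, v = 1, w = -5, s = 5

Row-reduce the augmented matrix:
R1 ← R1 / (9/5).
R2 ← R2 − 1/10·R1.
R3 ← R3 − 19/5·R1.
R4 ← R4 + 29/10·R1.
R2 ← R2 / (109/30).
R1 ← R1 − 5/3·R2.
R3 ← R3 + 98/15·R2.
R4 ← R4 − 73/30·R2.
R3 ← R3 / (823/545).
R1 ← R1 + 265/327·R3.
R2 ← R2 + 227/654·R3.
R4 ← R4 + 812/327·R3.
R4 ← R4 / (183791/24690).
R1 ← R1 − 9287/4938·R4.
R2 ← R2 − 31285/9876·R4.
R3 ← R3 − 9671/1646·R4.
Reading off the reduced rows gives u = 2, v = 1, w = -5, s = 5.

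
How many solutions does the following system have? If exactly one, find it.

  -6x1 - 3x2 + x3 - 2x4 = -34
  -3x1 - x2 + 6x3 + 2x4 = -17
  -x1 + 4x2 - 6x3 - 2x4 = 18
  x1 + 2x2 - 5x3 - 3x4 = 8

x1 = 2, x2 = 3, x3 = -3, x4 = 5

Row-reduce the augmented matrix:
R1 ← R1 / (-6).
R2 ← R2 + 3·R1.
R3 ← R3 + 1·R1.
R4 ← R4 − 1·R1.
R2 ← R2 / (1/2).
R1 ← R1 − 1/2·R2.
R3 ← R3 − 9/2·R2.
R4 ← R4 − 3/2·R2.
R3 ← R3 / (-167/3).
R1 ← R1 + 17/3·R3.
R2 ← R2 − 11·R3.
R4 ← R4 + 64/3·R3.
R4 ← R4 / (-225/167).
R1 ← R1 − 42/167·R4.
R2 ← R2 − 56/167·R4.
R3 ← R3 − 86/167·R4.
Reading off the reduced rows gives x1 = 2, x2 = 3, x3 = -3, x4 = 5.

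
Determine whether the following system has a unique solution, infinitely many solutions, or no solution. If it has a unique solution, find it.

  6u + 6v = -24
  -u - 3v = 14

u = 1, v = -5

From equation 2: u = -14 − 3·v.
Substitute into equation 1 and solve: v = -5.
Then u = 1.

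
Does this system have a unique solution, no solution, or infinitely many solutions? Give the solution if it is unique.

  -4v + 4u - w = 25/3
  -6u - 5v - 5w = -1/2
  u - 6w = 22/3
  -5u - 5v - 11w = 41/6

u = 4/3, v = -1/2, w = -1

Row-reduce the augmented matrix:
R1 ← R1 / (4).
R2 ← R2 + 6·R1.
R3 ← R3 − 1·R1.
R4 ← R4 + 5·R1.
R2 ← R2 / (-11).
R1 ← R1 + 1·R2.
R3 ← R3 − 1·R2.
R4 ← R4 + 10·R2.
R3 ← R3 / (-279/44).
R1 ← R1 − 15/44·R3.
R2 ← R2 − 13/22·R3.
R4 ← R4 + 279/44·R3.
R4 reduces to 0 = 0, so the extra equation is consistent.
Reading off the reduced rows gives u = 4/3, v = -1/2, w = -1.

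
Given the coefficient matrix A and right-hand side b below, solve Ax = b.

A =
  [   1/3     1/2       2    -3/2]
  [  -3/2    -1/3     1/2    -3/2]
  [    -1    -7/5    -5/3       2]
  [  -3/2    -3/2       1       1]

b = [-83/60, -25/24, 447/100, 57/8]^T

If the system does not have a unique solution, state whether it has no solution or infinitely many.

x_1 = -7/4, x_2 = 1/5, x_3 = 9/5, x_4 = 3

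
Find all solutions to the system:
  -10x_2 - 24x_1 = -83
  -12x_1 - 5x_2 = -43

Row-reduce:
R1 ← R1 / (-24).
R2 ← R2 + 12·R1.
Row 2 reduces to 0 = -3/2, a contradiction. The system is inconsistent.

no solution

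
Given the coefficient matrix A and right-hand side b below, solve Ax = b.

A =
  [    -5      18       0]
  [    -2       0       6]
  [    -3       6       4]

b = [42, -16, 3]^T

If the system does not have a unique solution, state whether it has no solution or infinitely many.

no solution

Row-reduce:
R1 ← R1 / (-5).
R2 ← R2 + 2·R1.
R3 ← R3 + 3·R1.
R2 ← R2 / (-36/5).
R1 ← R1 + 18/5·R2.
R3 ← R3 + 24/5·R2.
Row 3 reduces to 0 = -1/3, a contradiction. The system is inconsistent.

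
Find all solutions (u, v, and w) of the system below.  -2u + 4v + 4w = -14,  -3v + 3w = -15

infinitely many solutions

Row-reduce:
R1 ← R1 / (-2).
R2 ← R2 / (-3).
R1 ← R1 + 2·R2.
Rank is 2 with 3 unknowns, leaving w free.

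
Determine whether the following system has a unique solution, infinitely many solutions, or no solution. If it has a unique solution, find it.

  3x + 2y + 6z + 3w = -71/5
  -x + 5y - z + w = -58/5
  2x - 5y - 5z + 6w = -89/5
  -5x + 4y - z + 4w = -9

x = -12/5, y = -2, z = 1, w = -3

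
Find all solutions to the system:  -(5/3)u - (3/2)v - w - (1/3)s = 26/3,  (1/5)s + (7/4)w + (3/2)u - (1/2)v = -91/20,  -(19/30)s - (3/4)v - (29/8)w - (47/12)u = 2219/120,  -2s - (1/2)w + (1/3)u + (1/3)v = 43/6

no solution

Row-reduce:
R1 ← R1 / (-5/3).
R2 ← R2 − 3/2·R1.
R3 ← R3 + 47/12·R1.
R4 ← R4 − 1/3·R1.
R2 ← R2 / (-37/20).
R1 ← R1 − 9/10·R2.
R3 ← R3 − 111/40·R2.
R4 ← R4 − 1/30·R2.
Swap R3 and R4.
R3 ← R3 / (-76/111).
R1 ← R1 − 75/74·R3.
R2 ← R2 + 17/37·R3.
Row 4 reduces to 0 = 3, a contradiction. The system is inconsistent.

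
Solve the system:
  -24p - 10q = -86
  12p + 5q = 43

infinitely many solutions

Row-reduce:
R1 ← R1 / (-24).
R2 ← R2 − 12·R1.
Rank is 1 with 2 unknowns, leaving q free.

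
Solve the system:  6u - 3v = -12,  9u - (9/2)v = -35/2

Row-reduce:
R1 ← R1 / (6).
R2 ← R2 − 9·R1.
Row 2 reduces to 0 = 1/2, a contradiction. The system is inconsistent.

no solution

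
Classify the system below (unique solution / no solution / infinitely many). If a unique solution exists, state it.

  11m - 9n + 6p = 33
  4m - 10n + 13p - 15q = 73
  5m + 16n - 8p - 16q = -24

infinitely many solutions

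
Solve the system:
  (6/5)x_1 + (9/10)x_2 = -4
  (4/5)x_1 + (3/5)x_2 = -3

no solution

Row-reduce:
R1 ← R1 / (6/5).
R2 ← R2 − 4/5·R1.
Row 2 reduces to 0 = -1/3, a contradiction. The system is inconsistent.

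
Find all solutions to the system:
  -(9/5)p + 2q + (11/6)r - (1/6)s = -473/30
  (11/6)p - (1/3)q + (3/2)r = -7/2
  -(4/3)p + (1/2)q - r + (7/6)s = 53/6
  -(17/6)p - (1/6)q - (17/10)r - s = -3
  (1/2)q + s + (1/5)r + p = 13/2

p = 2, q = -1, r = -5, s = 6

Row-reduce the augmented matrix:
R1 ← R1 / (-9/5).
R2 ← R2 − 11/6·R1.
R3 ← R3 + 4/3·R1.
R4 ← R4 + 17/6·R1.
R5 ← R5 − 1·R1.
R2 ← R2 / (46/27).
R1 ← R1 + 10/9·R2.
R3 ← R3 + 53/54·R2.
R4 ← R4 + 179/54·R2.
R5 ← R5 − 29/18·R2.
R3 ← R3 / (-1385/3312).
R1 ← R1 − 325/276·R3.
R2 ← R2 − 1091/552·R3.
R4 ← R4 − 3617/1840·R3.
R5 ← R5 + 3617/1840·R3.
R4 ← R4 / (62837/13850).
R1 ← R1 − 925/277·R4.
R2 ← R2 − 7667/1385·R4.
R3 ← R3 + 3949/1385·R4.
R5 ← R5 + 62837/13850·R4.
R5 reduces to 0 = 0, so the extra equation is consistent.
Reading off the reduced rows gives p = 2, q = -1, r = -5, s = 6.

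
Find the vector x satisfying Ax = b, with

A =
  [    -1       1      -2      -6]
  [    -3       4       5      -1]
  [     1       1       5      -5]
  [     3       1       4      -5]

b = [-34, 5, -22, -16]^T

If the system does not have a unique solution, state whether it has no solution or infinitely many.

x_1 = 3, x_2 = 5, x_3 = 0, x_4 = 6

Row-reduce the augmented matrix:
R1 ← R1 / (-1).
R2 ← R2 + 3·R1.
R3 ← R3 − 1·R1.
R4 ← R4 − 3·R1.
R1 ← R1 + 1·R2.
R3 ← R3 − 2·R2.
R4 ← R4 − 4·R2.
R3 ← R3 / (-19).
R1 ← R1 − 13·R3.
R2 ← R2 − 11·R3.
R4 ← R4 + 46·R3.
R4 ← R4 / (341/19).
R1 ← R1 + 148/19·R4.
R2 ← R2 + 172/19·R4.
R3 ← R3 − 45/19·R4.
Reading off the reduced rows gives x_1 = 3, x_2 = 5, x_3 = 0, x_4 = 6.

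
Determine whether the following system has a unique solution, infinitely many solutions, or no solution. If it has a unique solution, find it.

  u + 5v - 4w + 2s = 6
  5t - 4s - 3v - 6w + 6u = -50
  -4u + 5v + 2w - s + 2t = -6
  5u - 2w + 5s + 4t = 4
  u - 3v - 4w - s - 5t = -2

u = 6, v = 4, w = 6, s = 2, t = -6

Row-reduce the augmented matrix:
R2 ← R2 − 6·R1.
R3 ← R3 + 4·R1.
R4 ← R4 − 5·R1.
R5 ← R5 − 1·R1.
R2 ← R2 / (-33).
R1 ← R1 − 5·R2.
R3 ← R3 − 25·R2.
R4 ← R4 + 25·R2.
R5 ← R5 + 8·R2.
R3 ← R3 / (-4/11).
R1 ← R1 + 14/11·R3.
R2 ← R2 + 6/11·R3.
R4 ← R4 − 48/11·R3.
R5 ← R5 + 48/11·R3.
R4 ← R4 / (-163/3).
R1 ← R1 − 35/2·R4.
R2 ← R2 − 49/6·R4.
R3 ← R3 − 169/12·R4.
R5 ← R5 − 187/3·R4.
R5 ← R5 / (694/163).
R1 ← R1 − 479/163·R5.
R2 ← R2 − 267/163·R5.
R3 ← R3 − 349/163·R5.
R4 ← R4 + 209/163·R5.
Reading off the reduced rows gives u = 6, v = 4, w = 6, s = 2, t = -6.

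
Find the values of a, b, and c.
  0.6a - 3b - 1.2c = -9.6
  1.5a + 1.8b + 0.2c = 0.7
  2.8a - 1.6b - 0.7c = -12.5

a = -3, b = 3, c = -1

Row-reduce the augmented matrix:
R1 ← R1 / (3/5).
R2 ← R2 − 3/2·R1.
R3 ← R3 − 14/5·R1.
R2 ← R2 / (93/10).
R1 ← R1 + 5·R2.
R3 ← R3 − 62/5·R2.
R3 ← R3 / (19/30).
R1 ← R1 + 26/93·R3.
R2 ← R2 − 32/93·R3.
Reading off the reduced rows gives a = -3, b = 3, c = -1.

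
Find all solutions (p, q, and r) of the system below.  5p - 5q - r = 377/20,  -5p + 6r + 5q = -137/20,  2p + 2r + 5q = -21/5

p = 7/4, q = -5/2, r = 12/5

Row-reduce the augmented matrix:
R1 ← R1 / (5).
R2 ← R2 + 5·R1.
R3 ← R3 − 2·R1.
Swap R2 and R3.
R2 ← R2 / (7).
R1 ← R1 + 1·R2.
R3 ← R3 / (5).
R1 ← R1 − 1/7·R3.
R2 ← R2 − 12/35·R3.
Reading off the reduced rows gives p = 7/4, q = -5/2, r = 12/5.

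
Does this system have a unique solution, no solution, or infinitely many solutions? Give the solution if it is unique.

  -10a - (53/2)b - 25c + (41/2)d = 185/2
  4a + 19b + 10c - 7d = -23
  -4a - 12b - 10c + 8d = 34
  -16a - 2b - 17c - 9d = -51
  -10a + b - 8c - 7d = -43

no solution

Row-reduce:
R1 ← R1 / (-10).
R2 ← R2 − 4·R1.
R3 ← R3 + 4·R1.
R4 ← R4 + 16·R1.
R5 ← R5 + 10·R1.
R2 ← R2 / (42/5).
R1 ← R1 − 53/20·R2.
R3 ← R3 + 7/5·R2.
R4 ← R4 − 202/5·R2.
R5 ← R5 − 55/2·R2.
Swap R3 and R4.
R3 ← R3 / (23).
R1 ← R1 − 5/2·R3.
R5 ← R5 − 17·R3.
Swap R4 and R5.
R4 ← R4 / (601/161).
R1 ← R1 − 883/322·R4.
R2 ← R2 − 1/7·R4.
R3 ← R3 + 333/161·R4.
Row 5 reduces to 0 = -2/3, a contradiction. The system is inconsistent.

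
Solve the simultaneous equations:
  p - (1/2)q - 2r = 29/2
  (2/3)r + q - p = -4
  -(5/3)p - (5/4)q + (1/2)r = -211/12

p = 5, q = 5, r = -6

Row-reduce the augmented matrix:
R2 ← R2 + 1·R1.
R3 ← R3 + 5/3·R1.
R2 ← R2 / (1/2).
R1 ← R1 + 1/2·R2.
R3 ← R3 + 25/12·R2.
R3 ← R3 / (-151/18).
R1 ← R1 + 10/3·R3.
R2 ← R2 + 8/3·R3.
Reading off the reduced rows gives p = 5, q = 5, r = -6.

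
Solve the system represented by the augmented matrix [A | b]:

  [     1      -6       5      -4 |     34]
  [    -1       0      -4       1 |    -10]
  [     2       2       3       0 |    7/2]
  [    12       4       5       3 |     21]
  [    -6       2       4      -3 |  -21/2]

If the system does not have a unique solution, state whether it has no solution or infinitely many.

x_1 = 5/2, x_2 = -3, x_3 = 3/2, x_4 = -3/2

Row-reduce the augmented matrix:
R2 ← R2 + 1·R1.
R3 ← R3 − 2·R1.
R4 ← R4 − 12·R1.
R5 ← R5 + 6·R1.
R2 ← R2 / (-6).
R1 ← R1 + 6·R2.
R3 ← R3 − 14·R2.
R4 ← R4 − 76·R2.
R5 ← R5 + 34·R2.
R3 ← R3 / (-14/3).
R1 ← R1 − 4·R3.
R2 ← R2 + 1/6·R3.
R4 ← R4 + 127/3·R3.
R5 ← R5 − 85/3·R3.
R4 ← R4 / (55/14).
R1 ← R1 + 1/7·R4.
R2 ← R2 − 13/28·R4.
R3 ← R3 + 3/14·R4.
R5 ← R5 + 55/14·R4.
R5 reduces to 0 = 0, so the extra equation is consistent.
Reading off the reduced rows gives x_1 = 5/2, x_2 = -3, x_3 = 3/2, x_4 = -3/2.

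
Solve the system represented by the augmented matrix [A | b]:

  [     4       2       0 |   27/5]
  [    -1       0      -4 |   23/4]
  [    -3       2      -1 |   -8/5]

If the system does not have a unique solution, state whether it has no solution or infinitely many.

Row-reduce the augmented matrix:
R1 ← R1 / (4).
R2 ← R2 + 1·R1.
R3 ← R3 + 3·R1.
R2 ← R2 / (1/2).
R1 ← R1 − 1/2·R2.
R3 ← R3 − 7/2·R2.
R3 ← R3 / (27).
R1 ← R1 − 4·R3.
R2 ← R2 + 8·R3.
Reading off the reduced rows gives x_1 = 5/4, x_2 = 1/5, x_3 = -7/4.

x_1 = 5/4, x_2 = 1/5, x_3 = -7/4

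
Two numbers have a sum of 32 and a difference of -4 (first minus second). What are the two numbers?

Let x = first number, y = second number.
  x + y = 32
  x - y = -4
From equation 1: x = 32 − y.
Substitute into equation 2 and solve: y = 18.
Then x = 14.

first number: 14, second number: 18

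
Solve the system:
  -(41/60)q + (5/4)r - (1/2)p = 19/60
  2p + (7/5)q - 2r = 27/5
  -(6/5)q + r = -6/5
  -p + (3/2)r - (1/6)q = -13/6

no solution

Row-reduce:
R1 ← R1 / (-1/2).
R2 ← R2 − 2·R1.
R4 ← R4 + 1·R1.
R2 ← R2 / (-4/3).
R1 ← R1 − 41/30·R2.
R3 ← R3 + 6/5·R2.
R4 ← R4 − 6/5·R2.
R3 ← R3 / (-17/10).
R1 ← R1 − 23/40·R3.
R2 ← R2 + 9/4·R3.
R4 ← R4 − 17/10·R3.
Row 4 reduces to 0 = -4, a contradiction. The system is inconsistent.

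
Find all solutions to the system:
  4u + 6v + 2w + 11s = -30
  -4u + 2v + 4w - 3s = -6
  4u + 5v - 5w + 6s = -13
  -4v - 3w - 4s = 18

Row-reduce:
R1 ← R1 / (4).
R2 ← R2 + 4·R1.
R3 ← R3 − 4·R1.
R2 ← R2 / (8).
R1 ← R1 − 3/2·R2.
R3 ← R3 + 1·R2.
R4 ← R4 + 4·R2.
R3 ← R3 / (-25/4).
R1 ← R1 + 5/8·R3.
R2 ← R2 − 3/4·R3.
Rank is 3 with 4 unknowns, leaving s free.

infinitely many solutions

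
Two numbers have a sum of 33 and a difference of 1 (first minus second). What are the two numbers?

Let x = first number, y = second number.
  y + x = 33
  x - y = 1
Row-reduce the augmented matrix:
R2 ← R2 − 1·R1.
R2 ← R2 / (-2).
R1 ← R1 − 1·R2.
Reading off the reduced rows gives x = 17, y = 16.

first number: 17, second number: 16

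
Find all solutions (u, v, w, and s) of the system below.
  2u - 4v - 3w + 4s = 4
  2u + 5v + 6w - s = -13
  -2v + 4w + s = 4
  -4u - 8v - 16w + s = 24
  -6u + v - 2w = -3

no solution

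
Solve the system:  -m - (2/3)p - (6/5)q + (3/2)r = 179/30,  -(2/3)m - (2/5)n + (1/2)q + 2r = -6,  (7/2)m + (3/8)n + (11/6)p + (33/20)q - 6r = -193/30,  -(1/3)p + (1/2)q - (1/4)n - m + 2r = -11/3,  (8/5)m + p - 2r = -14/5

Row-reduce:
R1 ← R1 / (-1).
R2 ← R2 + 2/3·R1.
R3 ← R3 − 7/2·R1.
R4 ← R4 + 1·R1.
R5 ← R5 − 8/5·R1.
R2 ← R2 / (-2/5).
R3 ← R3 − 3/8·R2.
R4 ← R4 + 1/4·R2.
R3 ← R3 / (-1/12).
R1 ← R1 − 2/3·R3.
R2 ← R2 + 10/9·R3.
R4 ← R4 − 1/18·R3.
R5 ← R5 + 1/15·R3.
Swap R4 and R5.
R4 ← R4 / (-171/200).
R1 ← R1 + 189/20·R4.
R2 ← R2 − 29/2·R4.
R3 ← R3 − 639/40·R4.
Rank is 4 with 5 unknowns, leaving r free.

infinitely many solutions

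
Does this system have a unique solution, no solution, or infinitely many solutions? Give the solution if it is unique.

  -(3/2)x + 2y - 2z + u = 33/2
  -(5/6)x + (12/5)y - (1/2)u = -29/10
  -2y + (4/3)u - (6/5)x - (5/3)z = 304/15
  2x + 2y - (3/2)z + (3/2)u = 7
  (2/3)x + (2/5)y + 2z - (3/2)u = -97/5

Row-reduce the augmented matrix:
R1 ← R1 / (-3/2).
R2 ← R2 + 5/6·R1.
R3 ← R3 + 6/5·R1.
R4 ← R4 − 2·R1.
R5 ← R5 − 2/3·R1.
R2 ← R2 / (58/45).
R1 ← R1 + 4/3·R2.
R3 ← R3 + 18/5·R2.
R4 ← R4 − 14/3·R2.
R5 ← R5 − 58/45·R2.
R3 ← R3 / (1321/435).
R1 ← R1 − 72/29·R3.
R2 ← R2 − 25/29·R3.
R4 ← R4 + 475/58·R3.
R4 ← R4 / (753/5284).
R1 ← R1 − 285/1321·R4.
R2 ← R2 + 705/5284·R4.
R3 ← R3 + 2101/2642·R4.
R5 reduces to 0 = 0, so the extra equation is consistent.
Reading off the reduced rows gives x = -3, y = -1, z = -4, u = 6.

x = -3, y = -1, z = -4, u = 6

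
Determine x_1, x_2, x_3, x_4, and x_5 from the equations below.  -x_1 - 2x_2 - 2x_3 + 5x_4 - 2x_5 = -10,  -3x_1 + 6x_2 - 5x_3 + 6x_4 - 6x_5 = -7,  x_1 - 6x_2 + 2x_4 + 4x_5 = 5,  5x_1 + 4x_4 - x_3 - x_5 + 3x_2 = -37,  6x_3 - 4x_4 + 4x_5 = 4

x_1 = -5, x_2 = 0, x_3 = -4, x_4 = -3, x_5 = 4

Row-reduce the augmented matrix:
R1 ← R1 / (-1).
R2 ← R2 + 3·R1.
R3 ← R3 − 1·R1.
R4 ← R4 − 5·R1.
R2 ← R2 / (12).
R1 ← R1 − 2·R2.
R3 ← R3 + 8·R2.
R4 ← R4 + 7·R2.
R3 ← R3 / (-4/3).
R1 ← R1 − 11/6·R3.
R2 ← R2 − 1/12·R3.
R4 ← R4 + 125/12·R3.
R5 ← R5 − 6·R3.
R4 ← R4 / (255/16).
R1 ← R1 + 17/8·R4.
R2 ← R2 + 11/16·R4.
R3 ← R3 + 3/4·R4.
R5 ← R5 − 1/2·R4.
R5 ← R5 / (1176/85).
R1 ← R1 − 6/5·R5.
R2 ← R2 + 87/85·R5.
R3 ← R3 + 234/85·R5.
R4 ← R4 + 142/85·R5.
Reading off the reduced rows gives x_1 = -5, x_2 = 0, x_3 = -4, x_4 = -3, x_5 = 4.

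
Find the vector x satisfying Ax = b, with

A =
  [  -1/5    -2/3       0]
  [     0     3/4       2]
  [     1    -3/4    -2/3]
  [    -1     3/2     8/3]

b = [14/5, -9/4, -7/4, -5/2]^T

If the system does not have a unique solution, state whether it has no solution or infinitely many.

no solution

Row-reduce:
R1 ← R1 / (-1/5).
R3 ← R3 − 1·R1.
R4 ← R4 + 1·R1.
R2 ← R2 / (3/4).
R1 ← R1 − 10/3·R2.
R3 ← R3 + 49/12·R2.
R4 ← R4 − 29/6·R2.
R3 ← R3 / (92/9).
R1 ← R1 + 80/9·R3.
R2 ← R2 − 8/3·R3.
R4 ← R4 + 92/9·R3.
Row 4 reduces to 0 = -2, a contradiction. The system is inconsistent.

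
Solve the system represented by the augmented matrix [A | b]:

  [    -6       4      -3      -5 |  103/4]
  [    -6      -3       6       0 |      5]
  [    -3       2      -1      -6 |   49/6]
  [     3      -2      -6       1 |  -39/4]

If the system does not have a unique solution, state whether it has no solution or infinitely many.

x_1 = -3, x_2 = 3, x_3 = -2/3, x_4 = 5/4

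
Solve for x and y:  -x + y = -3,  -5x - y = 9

Row-reduce the augmented matrix:
R1 ← R1 / (-1).
R2 ← R2 + 5·R1.
R2 ← R2 / (-6).
R1 ← R1 + 1·R2.
Reading off the reduced rows gives x = -1, y = -4.

x = -1, y = -4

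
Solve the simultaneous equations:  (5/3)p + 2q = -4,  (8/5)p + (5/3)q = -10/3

p = 0, q = -2

Row-reduce the augmented matrix:
R1 ← R1 / (5/3).
R2 ← R2 − 8/5·R1.
R2 ← R2 / (-19/75).
R1 ← R1 − 6/5·R2.
Reading off the reduced rows gives p = 0, q = -2.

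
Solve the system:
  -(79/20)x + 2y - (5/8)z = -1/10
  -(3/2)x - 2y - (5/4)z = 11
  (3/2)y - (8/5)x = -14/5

infinitely many solutions

Row-reduce:
R1 ← R1 / (-79/20).
R2 ← R2 + 3/2·R1.
R3 ← R3 + 8/5·R1.
R2 ← R2 / (-218/79).
R1 ← R1 + 40/79·R2.
R3 ← R3 − 109/158·R2.
Rank is 2 with 3 unknowns, leaving z free.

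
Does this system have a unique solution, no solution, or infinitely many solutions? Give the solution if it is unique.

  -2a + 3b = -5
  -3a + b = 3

a = -2, b = -3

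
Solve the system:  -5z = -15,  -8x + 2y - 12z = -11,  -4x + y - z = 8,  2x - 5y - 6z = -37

no solution

Row-reduce:
Swap R1 and R2.
R1 ← R1 / (-8).
R3 ← R3 + 4·R1.
R4 ← R4 − 2·R1.
Swap R2 and R4.
R2 ← R2 / (-9/2).
R1 ← R1 + 1/4·R2.
R3 ← R3 / (5).
R1 ← R1 − 2·R3.
R2 ← R2 − 2·R3.
R4 ← R4 + 5·R3.
Row 4 reduces to 0 = -3/2, a contradiction. The system is inconsistent.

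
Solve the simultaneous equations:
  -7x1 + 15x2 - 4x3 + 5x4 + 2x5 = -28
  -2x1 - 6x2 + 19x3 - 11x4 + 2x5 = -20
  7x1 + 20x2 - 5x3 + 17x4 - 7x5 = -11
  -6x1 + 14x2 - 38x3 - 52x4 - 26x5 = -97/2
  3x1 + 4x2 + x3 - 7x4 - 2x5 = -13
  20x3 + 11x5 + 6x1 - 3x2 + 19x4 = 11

no solution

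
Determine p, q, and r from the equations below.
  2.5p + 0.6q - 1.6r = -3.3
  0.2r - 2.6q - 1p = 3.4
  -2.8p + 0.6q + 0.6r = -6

Row-reduce the augmented matrix:
R1 ← R1 / (5/2).
R2 ← R2 + 1·R1.
R3 ← R3 + 14/5·R1.
R2 ← R2 / (-59/25).
R1 ← R1 − 6/25·R2.
R3 ← R3 − 159/125·R2.
R3 ← R3 / (-2108/1475).
R1 ← R1 + 202/295·R3.
R2 ← R2 − 11/59·R3.
Reading off the reduced rows gives p = 3, q = -2, r = 6.

p = 3, q = -2, r = 6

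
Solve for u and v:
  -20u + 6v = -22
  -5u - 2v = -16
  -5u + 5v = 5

u = 2, v = 3

Row-reduce the augmented matrix:
R1 ← R1 / (-20).
R2 ← R2 + 5·R1.
R3 ← R3 + 5·R1.
R2 ← R2 / (-7/2).
R1 ← R1 + 3/10·R2.
R3 ← R3 − 7/2·R2.
R3 reduces to 0 = 0, so the extra equation is consistent.
Reading off the reduced rows gives u = 2, v = 3.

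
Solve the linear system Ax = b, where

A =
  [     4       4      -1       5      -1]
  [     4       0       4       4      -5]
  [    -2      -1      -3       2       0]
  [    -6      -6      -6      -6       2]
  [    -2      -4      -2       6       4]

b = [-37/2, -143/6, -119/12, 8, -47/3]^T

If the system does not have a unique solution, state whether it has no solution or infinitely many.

x_1 = -7/3, x_2 = 7/3, x_3 = 9/4, x_4 = -11/4, x_5 = 5/2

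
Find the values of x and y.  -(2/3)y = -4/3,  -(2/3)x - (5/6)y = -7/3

x = 1, y = 2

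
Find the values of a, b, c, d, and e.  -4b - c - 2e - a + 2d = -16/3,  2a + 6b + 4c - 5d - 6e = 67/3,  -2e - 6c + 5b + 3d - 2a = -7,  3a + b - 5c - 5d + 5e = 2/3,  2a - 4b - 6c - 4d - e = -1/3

a = 5/3, b = 2/3, c = 1, d = -1, e = -1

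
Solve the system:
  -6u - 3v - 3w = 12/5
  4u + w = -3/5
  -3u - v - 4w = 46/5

u = 3/5, v = 1, w = -3

Row-reduce the augmented matrix:
R1 ← R1 / (-6).
R2 ← R2 − 4·R1.
R3 ← R3 + 3·R1.
R2 ← R2 / (-2).
R1 ← R1 − 1/2·R2.
R3 ← R3 − 1/2·R2.
R3 ← R3 / (-11/4).
R1 ← R1 − 1/4·R3.
R2 ← R2 − 1/2·R3.
Reading off the reduced rows gives u = 3/5, v = 1, w = -3.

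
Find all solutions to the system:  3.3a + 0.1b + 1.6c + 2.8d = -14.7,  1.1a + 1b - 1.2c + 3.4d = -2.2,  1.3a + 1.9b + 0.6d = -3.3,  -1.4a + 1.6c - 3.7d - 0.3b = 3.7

a = -4, b = 1, c = -1, d = 0

Row-reduce the augmented matrix:
R1 ← R1 / (33/10).
R2 ← R2 − 11/10·R1.
R3 ← R3 − 13/10·R1.
R4 ← R4 + 7/5·R1.
R2 ← R2 / (29/30).
R1 ← R1 − 1/33·R2.
R3 ← R3 − 307/165·R2.
R4 ← R4 + 17/66·R2.
R3 ← R3 / (4316/1595).
R1 ← R1 − 172/319·R3.
R2 ← R2 + 52/29·R3.
R4 ← R4 − 2898/1595·R3.
R4 ← R4 / (9014/5395).
R1 ← R1 − 1961/1079·R4.
R2 ← R2 + 77/83·R4.
R3 ← R3 + 8375/4316·R4.
Reading off the reduced rows gives a = -4, b = 1, c = -1, d = 0.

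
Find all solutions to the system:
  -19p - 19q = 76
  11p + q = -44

From equation 2: q = -44 − 11·p.
Substitute into equation 1 and solve: p = -4.
Then q = 0.

p = -4, q = 0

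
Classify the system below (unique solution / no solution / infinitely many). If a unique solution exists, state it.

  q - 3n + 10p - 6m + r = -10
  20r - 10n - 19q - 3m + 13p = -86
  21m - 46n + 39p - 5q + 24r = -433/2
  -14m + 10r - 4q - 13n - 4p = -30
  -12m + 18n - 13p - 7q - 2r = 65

no solution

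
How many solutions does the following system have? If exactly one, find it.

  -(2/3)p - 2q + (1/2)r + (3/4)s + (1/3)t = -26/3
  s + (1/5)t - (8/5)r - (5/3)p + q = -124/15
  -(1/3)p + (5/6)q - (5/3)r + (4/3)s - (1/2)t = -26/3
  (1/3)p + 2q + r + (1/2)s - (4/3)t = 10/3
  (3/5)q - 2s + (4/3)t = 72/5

p = 4, q = 4, r = 3, s = -2, t = 6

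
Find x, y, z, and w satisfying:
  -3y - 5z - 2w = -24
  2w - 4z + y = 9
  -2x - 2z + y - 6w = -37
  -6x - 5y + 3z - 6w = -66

Row-reduce the augmented matrix:
Swap R1 and R3.
R1 ← R1 / (-2).
R4 ← R4 + 6·R1.
R1 ← R1 + 1/2·R2.
R3 ← R3 + 3·R2.
R4 ← R4 + 8·R2.
R3 ← R3 / (-17).
R1 ← R1 + 1·R3.
R2 ← R2 + 4·R3.
R4 ← R4 + 23·R3.
R4 ← R4 / (384/17).
R1 ← R1 − 64/17·R4.
R2 ← R2 − 18/17·R4.
R3 ← R3 + 4/17·R4.
Reading off the reduced rows gives x = 4, y = 3, z = 1, w = 5.

x = 4, y = 3, z = 1, w = 5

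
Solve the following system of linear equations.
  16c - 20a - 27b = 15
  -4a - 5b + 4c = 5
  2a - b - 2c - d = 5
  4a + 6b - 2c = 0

Row-reduce:
R1 ← R1 / (-20).
R2 ← R2 + 4·R1.
R3 ← R3 − 2·R1.
R4 ← R4 − 4·R1.
R2 ← R2 / (2/5).
R1 ← R1 − 27/20·R2.
R3 ← R3 + 37/10·R2.
R4 ← R4 − 3/5·R2.
R3 ← R3 / (7).
R1 ← R1 + 7/2·R3.
R2 ← R2 − 2·R3.
Rank is 3 with 4 unknowns, leaving d free.

infinitely many solutions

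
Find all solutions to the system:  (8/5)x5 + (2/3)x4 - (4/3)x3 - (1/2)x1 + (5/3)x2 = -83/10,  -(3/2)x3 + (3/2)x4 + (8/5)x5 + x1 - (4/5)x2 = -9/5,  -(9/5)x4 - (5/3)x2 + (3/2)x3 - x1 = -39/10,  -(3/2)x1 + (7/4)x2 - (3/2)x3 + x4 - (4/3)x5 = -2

infinitely many solutions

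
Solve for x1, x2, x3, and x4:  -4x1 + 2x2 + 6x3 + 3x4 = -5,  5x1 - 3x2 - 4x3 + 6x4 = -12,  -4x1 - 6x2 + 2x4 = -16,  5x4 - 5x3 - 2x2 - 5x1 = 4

x1 = -1, x2 = 3, x3 = -2, x4 = -1

Row-reduce the augmented matrix:
R1 ← R1 / (-4).
R2 ← R2 − 5·R1.
R3 ← R3 + 4·R1.
R4 ← R4 + 5·R1.
R2 ← R2 / (-1/2).
R1 ← R1 + 1/2·R2.
R3 ← R3 + 8·R2.
R4 ← R4 + 9/2·R2.
R3 ← R3 / (-62).
R1 ← R1 + 5·R3.
R2 ← R2 + 7·R3.
R4 ← R4 + 44·R3.
R4 ← R4 / (1545/62).
R1 ← R1 − 67/31·R4.
R2 ← R2 + 55/31·R4.
R3 ← R3 − 157/62·R4.
Reading off the reduced rows gives x1 = -1, x2 = 3, x3 = -2, x4 = -1.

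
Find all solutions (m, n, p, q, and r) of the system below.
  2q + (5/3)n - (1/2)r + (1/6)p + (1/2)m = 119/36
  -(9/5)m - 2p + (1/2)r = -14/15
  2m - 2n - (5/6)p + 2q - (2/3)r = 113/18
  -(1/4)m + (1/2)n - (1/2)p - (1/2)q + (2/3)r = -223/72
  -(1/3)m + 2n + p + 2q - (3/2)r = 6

m = -1/2, n = -1, p = 1/3, q = 2, r = -7/3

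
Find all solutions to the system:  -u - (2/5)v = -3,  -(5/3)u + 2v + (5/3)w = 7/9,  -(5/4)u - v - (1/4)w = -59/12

u = 9/5, v = 3, w = -4/3

Row-reduce the augmented matrix:
R1 ← R1 / (-1).
R2 ← R2 + 5/3·R1.
R3 ← R3 + 5/4·R1.
R2 ← R2 / (8/3).
R1 ← R1 − 2/5·R2.
R3 ← R3 + 1/2·R2.
R3 ← R3 / (1/16).
R1 ← R1 + 1/4·R3.
R2 ← R2 − 5/8·R3.
Reading off the reduced rows gives u = 9/5, v = 3, w = -4/3.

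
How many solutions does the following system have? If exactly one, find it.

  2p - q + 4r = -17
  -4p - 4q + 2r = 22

infinitely many solutions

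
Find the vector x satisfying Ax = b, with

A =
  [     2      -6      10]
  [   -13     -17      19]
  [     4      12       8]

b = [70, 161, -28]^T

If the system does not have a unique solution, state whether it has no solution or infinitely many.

x_1 = 0, x_2 = -5, x_3 = 4

Row-reduce the augmented matrix:
R1 ← R1 / (2).
R2 ← R2 + 13·R1.
R3 ← R3 − 4·R1.
R2 ← R2 / (-56).
R1 ← R1 + 3·R2.
R3 ← R3 − 24·R2.
R3 ← R3 / (24).
R1 ← R1 − 1/2·R3.
R2 ← R2 + 3/2·R3.
Reading off the reduced rows gives x_1 = 0, x_2 = -5, x_3 = 4.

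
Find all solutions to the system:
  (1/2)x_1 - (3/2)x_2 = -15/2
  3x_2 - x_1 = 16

no solution

Row-reduce:
R1 ← R1 / (1/2).
R2 ← R2 + 1·R1.
Row 2 reduces to 0 = 1, a contradiction. The system is inconsistent.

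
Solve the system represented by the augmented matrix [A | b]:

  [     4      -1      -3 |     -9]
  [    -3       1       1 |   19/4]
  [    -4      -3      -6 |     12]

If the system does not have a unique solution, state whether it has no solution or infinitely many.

Row-reduce the augmented matrix:
R1 ← R1 / (4).
R2 ← R2 + 3·R1.
R3 ← R3 + 4·R1.
R2 ← R2 / (1/4).
R1 ← R1 + 1/4·R2.
R3 ← R3 + 4·R2.
R3 ← R3 / (-29).
R1 ← R1 + 2·R3.
R2 ← R2 + 5·R3.
Reading off the reduced rows gives x_1 = -9/4, x_2 = -3, x_3 = 1.

x_1 = -9/4, x_2 = -3, x_3 = 1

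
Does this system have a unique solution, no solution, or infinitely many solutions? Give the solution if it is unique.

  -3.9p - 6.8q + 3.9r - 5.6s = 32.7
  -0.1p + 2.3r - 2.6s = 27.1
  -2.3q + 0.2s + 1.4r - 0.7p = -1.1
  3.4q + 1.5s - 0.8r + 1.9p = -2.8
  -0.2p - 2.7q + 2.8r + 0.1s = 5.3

p = 0, q = 3, r = 5, s = -6

Row-reduce the augmented matrix:
R1 ← R1 / (-39/10).
R2 ← R2 + 1/10·R1.
R3 ← R3 + 7/10·R1.
R4 ← R4 − 19/10·R1.
R5 ← R5 + 1/5·R1.
R2 ← R2 / (34/195).
R1 ← R1 − 68/39·R2.
R3 ← R3 + 421/390·R2.
R4 ← R4 − 17/195·R2.
R5 ← R5 + 917/390·R2.
R3 ← R3 / (4869/340).
R1 ← R1 + 23·R3.
R2 ← R2 − 429/34·R3.
R5 ← R5 − 10971/340·R3.
Swap R4 and R5.
R4 ← R4 / (-3209/2705).
R1 ← R1 − 1899/541·R4.
R2 ← R2 + 947/541·R4.
R3 ← R3 + 529/541·R4.
R5 reduces to 0 = 0, so the extra equation is consistent.
Reading off the reduced rows gives p = 0, q = 3, r = 5, s = -6.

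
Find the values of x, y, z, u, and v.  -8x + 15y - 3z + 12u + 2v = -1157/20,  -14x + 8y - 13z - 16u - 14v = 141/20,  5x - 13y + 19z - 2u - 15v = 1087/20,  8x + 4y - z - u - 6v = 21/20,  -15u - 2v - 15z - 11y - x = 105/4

Row-reduce the augmented matrix:
R1 ← R1 / (-8).
R2 ← R2 + 14·R1.
R3 ← R3 − 5·R1.
R4 ← R4 − 8·R1.
R5 ← R5 + 1·R1.
R2 ← R2 / (-73/4).
R1 ← R1 + 15/8·R2.
R3 ← R3 + 29/8·R2.
R4 ← R4 − 19·R2.
R5 ← R5 + 103/8·R2.
R3 ← R3 / (2725/146).
R1 ← R1 − 171/146·R3.
R2 ← R2 − 31/73·R3.
R4 ← R4 + 881/73·R3.
R5 ← R5 + 1337/146·R3.
R4 ← R4 / (-52353/2725).
R1 ← R1 − 4074/2725·R4.
R2 ← R2 − 4728/2725·R4.
R3 ← R3 − 1876/2725·R4.
R5 ← R5 − 43347/2725·R4.
R5 ← R5 / (-328817/17451).
R1 ← R1 + 133/2493·R5.
R2 ← R2 + 24674/17451·R5.
R3 ← R3 + 11852/7479·R5.
R4 ← R4 − 78650/52353·R5.
Reading off the reduced rows gives x = 1/2, y = -1, z = 7/4, u = -14/5, v = 0.

x = 1/2, y = -1, z = 7/4, u = -14/5, v = 0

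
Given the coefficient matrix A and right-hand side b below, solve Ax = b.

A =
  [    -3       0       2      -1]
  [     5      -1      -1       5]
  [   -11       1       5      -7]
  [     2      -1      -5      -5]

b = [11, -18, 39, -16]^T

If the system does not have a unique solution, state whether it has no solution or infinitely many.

Row-reduce:
R1 ← R1 / (-3).
R2 ← R2 − 5·R1.
R3 ← R3 + 11·R1.
R4 ← R4 − 2·R1.
R2 ← R2 / (-1).
R3 ← R3 − 1·R2.
R4 ← R4 + 1·R2.
Swap R3 and R4.
R3 ← R3 / (-6).
R1 ← R1 + 2/3·R3.
R2 ← R2 + 7/3·R3.
Row 4 reduces to 0 = -1, a contradiction. The system is inconsistent.

no solution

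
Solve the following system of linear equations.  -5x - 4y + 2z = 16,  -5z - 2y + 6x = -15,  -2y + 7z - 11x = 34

no solution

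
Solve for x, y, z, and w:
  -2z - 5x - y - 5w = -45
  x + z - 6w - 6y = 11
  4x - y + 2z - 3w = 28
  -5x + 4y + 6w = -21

x = 5, y = -2, z = 6, w = 2

Row-reduce the augmented matrix:
R1 ← R1 / (-5).
R2 ← R2 − 1·R1.
R3 ← R3 − 4·R1.
R4 ← R4 + 5·R1.
R2 ← R2 / (-31/5).
R1 ← R1 − 1/5·R2.
R3 ← R3 + 9/5·R2.
R4 ← R4 − 5·R2.
R3 ← R3 / (7/31).
R1 ← R1 − 13/31·R3.
R2 ← R2 + 3/31·R3.
R4 ← R4 − 77/31·R3.
R4 ← R4 / (60).
R1 ← R1 − 10·R4.
R2 ← R2 + 1·R4.
R3 ← R3 + 22·R4.
Reading off the reduced rows gives x = 5, y = -2, z = 6, w = 2.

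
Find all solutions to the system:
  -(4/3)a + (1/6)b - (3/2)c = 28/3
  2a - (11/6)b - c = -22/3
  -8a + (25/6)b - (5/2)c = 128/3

infinitely many solutions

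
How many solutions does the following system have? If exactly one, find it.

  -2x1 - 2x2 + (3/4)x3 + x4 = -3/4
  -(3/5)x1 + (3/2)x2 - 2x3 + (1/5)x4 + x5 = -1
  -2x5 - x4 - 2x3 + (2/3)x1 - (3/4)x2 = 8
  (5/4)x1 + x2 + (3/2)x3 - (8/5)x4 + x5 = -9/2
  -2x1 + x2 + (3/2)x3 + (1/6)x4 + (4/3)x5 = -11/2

x1 = 0, x2 = 0, x3 = -1, x4 = 0, x5 = -3

Row-reduce the augmented matrix:
R1 ← R1 / (-2).
R2 ← R2 + 3/5·R1.
R3 ← R3 − 2/3·R1.
R4 ← R4 − 5/4·R1.
R5 ← R5 + 2·R1.
R2 ← R2 / (21/10).
R1 ← R1 − 1·R2.
R3 ← R3 + 17/12·R2.
R4 ← R4 + 1/4·R2.
R5 ← R5 − 3·R2.
R3 ← R3 / (-3277/1008).
R1 ← R1 − 115/168·R3.
R2 ← R2 + 89/84·R3.
R4 ← R4 − 1145/672·R3.
R5 ← R5 − 55/14·R3.
R4 ← R4 / (-89899/65540).
R1 ← R1 + 1989/3277·R4.
R2 ← R2 − 628/3277·R4.
R3 ← R3 − 740/3277·R4.
R5 ← R5 + 31019/19662·R4.
R5 ← R5 / (-1178573/539394).
R1 ← R1 + 84780/89899·R5.
R2 ← R2 − 86972/89899·R5.
R3 ← R3 − 42932/89899·R5.
R4 ← R4 + 27815/89899·R5.
Reading off the reduced rows gives x1 = 0, x2 = 0, x3 = -1, x4 = 0, x5 = -3.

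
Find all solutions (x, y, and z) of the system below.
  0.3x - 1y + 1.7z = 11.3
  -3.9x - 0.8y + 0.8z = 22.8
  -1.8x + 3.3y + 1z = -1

Row-reduce the augmented matrix:
R1 ← R1 / (3/10).
R2 ← R2 + 39/10·R1.
R3 ← R3 + 9/5·R1.
R2 ← R2 / (-69/5).
R1 ← R1 + 10/3·R2.
R3 ← R3 + 27/10·R2.
R3 ← R3 / (3091/460).
R1 ← R1 − 28/207·R3.
R2 ← R2 + 229/138·R3.
Reading off the reduced rows gives x = -4, y = -4, z = 5.

x = -4, y = -4, z = 5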